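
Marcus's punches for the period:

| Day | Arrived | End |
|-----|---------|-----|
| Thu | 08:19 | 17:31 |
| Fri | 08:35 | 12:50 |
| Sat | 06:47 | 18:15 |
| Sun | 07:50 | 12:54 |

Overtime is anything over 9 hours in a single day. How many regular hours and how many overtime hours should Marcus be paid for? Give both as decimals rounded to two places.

Regular 27.32 hours, overtime 2.67 hours

Thu: 08:19–17:31 = 9 h 12 min
Fri: 08:35–12:50 = 4 h 15 min
Sat: 06:47–18:15 = 11 h 28 min
Sun: 07:50–12:54 = 5 h 4 min
Thu reg 9 h 0 min / OT 0 h 12 min; Fri reg 4 h 15 min / OT 0 h 0 min; Sat reg 9 h 0 min / OT 2 h 28 min; Sun reg 5 h 4 min / OT 0 h 0 min.
Totals: regular 27 h 19 min, overtime 2 h 40 min.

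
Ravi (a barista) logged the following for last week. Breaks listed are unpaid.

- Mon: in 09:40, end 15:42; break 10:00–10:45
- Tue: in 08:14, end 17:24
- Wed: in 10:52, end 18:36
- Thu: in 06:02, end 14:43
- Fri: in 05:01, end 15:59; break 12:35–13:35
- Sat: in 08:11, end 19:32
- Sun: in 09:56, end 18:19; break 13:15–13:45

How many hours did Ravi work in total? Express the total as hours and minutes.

Mon: 09:40–15:42 = 6 h 2 min; less 45 min break → 5 h 17 min
Tue: 08:14–17:24 = 9 h 10 min
Wed: 10:52–18:36 = 7 h 44 min
Thu: 06:02–14:43 = 8 h 41 min
Fri: 05:01–15:59 = 10 h 58 min; less 60 min break → 9 h 58 min
Sat: 08:11–19:32 = 11 h 21 min
Sun: 09:56–18:19 = 8 h 23 min; less 30 min break → 7 h 53 min
Total: 5 h 17 min + 9 h 10 min + 7 h 44 min + 8 h 41 min + 9 h 58 min + 11 h 21 min + 7 h 53 min = 60 h 4 min.

60 h 4 min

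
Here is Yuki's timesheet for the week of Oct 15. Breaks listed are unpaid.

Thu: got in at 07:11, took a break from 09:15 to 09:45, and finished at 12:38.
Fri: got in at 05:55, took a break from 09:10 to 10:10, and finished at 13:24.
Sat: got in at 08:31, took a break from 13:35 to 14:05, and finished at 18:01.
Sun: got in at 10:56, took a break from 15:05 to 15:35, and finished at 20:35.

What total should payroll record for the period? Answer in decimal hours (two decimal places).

29.58 hours

Thu: 07:11–12:38 = 5 h 27 min; less 30 min break → 4 h 57 min
Fri: 05:55–13:24 = 7 h 29 min; less 60 min break → 6 h 29 min
Sat: 08:31–18:01 = 9 h 30 min; less 30 min break → 9 h 0 min
Sun: 10:56–20:35 = 9 h 39 min; less 30 min break → 9 h 9 min
Total: 4 h 57 min + 6 h 29 min + 9 h 0 min + 9 h 9 min = 29 h 35 min.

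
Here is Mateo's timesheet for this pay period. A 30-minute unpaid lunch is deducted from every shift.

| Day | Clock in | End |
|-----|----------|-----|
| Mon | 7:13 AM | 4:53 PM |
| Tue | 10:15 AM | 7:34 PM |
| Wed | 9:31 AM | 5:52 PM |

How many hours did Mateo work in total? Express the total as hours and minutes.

25 h 50 min

Mon: 7:13 AM–4:53 PM = 9 h 40 min; less 30 min break → 9 h 10 min
Tue: 10:15 AM–7:34 PM = 9 h 19 min; less 30 min break → 8 h 49 min
Wed: 9:31 AM–5:52 PM = 8 h 21 min; less 30 min break → 7 h 51 min
Total: 9 h 10 min + 8 h 49 min + 7 h 51 min = 25 h 50 min.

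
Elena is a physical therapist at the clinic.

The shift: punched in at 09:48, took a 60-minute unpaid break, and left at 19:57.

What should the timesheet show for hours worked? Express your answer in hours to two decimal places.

9.15 hours

The shift: 09:48–19:57 = 10 h 9 min; less 60 min break → 9 h 9 min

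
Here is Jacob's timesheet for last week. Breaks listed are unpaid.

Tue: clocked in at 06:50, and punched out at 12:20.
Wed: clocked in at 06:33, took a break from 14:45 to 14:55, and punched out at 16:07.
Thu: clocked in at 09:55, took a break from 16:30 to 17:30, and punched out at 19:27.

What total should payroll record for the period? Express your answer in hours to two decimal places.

Tue: 06:50–12:20 = 5 h 30 min
Wed: 06:33–16:07 = 9 h 34 min; less 10 min break → 9 h 24 min
Thu: 09:55–19:27 = 9 h 32 min; less 60 min break → 8 h 32 min
Total: 5 h 30 min + 9 h 24 min + 8 h 32 min = 23 h 26 min.

23.43 hours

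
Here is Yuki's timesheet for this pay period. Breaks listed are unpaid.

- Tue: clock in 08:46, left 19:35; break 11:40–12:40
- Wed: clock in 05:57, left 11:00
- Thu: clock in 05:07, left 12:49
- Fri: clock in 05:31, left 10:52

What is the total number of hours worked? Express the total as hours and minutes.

27 h 55 min

Tue: 08:46–19:35 = 10 h 49 min; less 60 min break → 9 h 49 min
Wed: 05:57–11:00 = 5 h 3 min
Thu: 05:07–12:49 = 7 h 42 min
Fri: 05:31–10:52 = 5 h 21 min
Total: 9 h 49 min + 5 h 3 min + 7 h 42 min + 5 h 21 min = 27 h 55 min.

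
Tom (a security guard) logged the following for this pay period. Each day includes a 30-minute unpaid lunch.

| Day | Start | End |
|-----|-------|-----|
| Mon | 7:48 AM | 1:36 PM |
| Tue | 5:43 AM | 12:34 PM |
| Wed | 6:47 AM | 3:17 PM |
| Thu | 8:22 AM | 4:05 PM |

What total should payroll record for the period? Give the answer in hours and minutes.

26 h 52 min

Mon: 7:48 AM–1:36 PM = 5 h 48 min; less 30 min break → 5 h 18 min
Tue: 5:43 AM–12:34 PM = 6 h 51 min; less 30 min break → 6 h 21 min
Wed: 6:47 AM–3:17 PM = 8 h 30 min; less 30 min break → 8 h 0 min
Thu: 8:22 AM–4:05 PM = 7 h 43 min; less 30 min break → 7 h 13 min
Total: 5 h 18 min + 6 h 21 min + 8 h 0 min + 7 h 13 min = 26 h 52 min.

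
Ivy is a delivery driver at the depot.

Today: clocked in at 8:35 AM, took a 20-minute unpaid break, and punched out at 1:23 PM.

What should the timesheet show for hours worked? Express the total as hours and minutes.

4 h 28 min

Today: 8:35 AM–1:23 PM = 4 h 48 min; less 20 min break → 4 h 28 min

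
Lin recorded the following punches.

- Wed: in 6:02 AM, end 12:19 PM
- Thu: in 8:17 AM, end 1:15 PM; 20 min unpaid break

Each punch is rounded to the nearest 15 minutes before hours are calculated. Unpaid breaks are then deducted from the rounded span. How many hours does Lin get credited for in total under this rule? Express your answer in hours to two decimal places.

Wed: in 6:02 AM→6:00 AM, out 12:19 PM→12:15 PM; 6 h 15 min
Thu: in 8:17 AM→8:15 AM, out 1:15 PM→1:15 PM; 5 h 0 min − 20 min = 4 h 40 min
Total credited: 10 h 55 min.

10.92 hours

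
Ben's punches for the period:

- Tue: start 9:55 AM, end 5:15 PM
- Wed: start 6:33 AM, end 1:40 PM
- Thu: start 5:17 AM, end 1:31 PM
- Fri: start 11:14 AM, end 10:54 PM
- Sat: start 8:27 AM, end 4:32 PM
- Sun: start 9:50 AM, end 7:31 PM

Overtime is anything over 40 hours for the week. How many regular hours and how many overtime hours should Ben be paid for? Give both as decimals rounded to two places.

Tue: 9:55 AM–5:15 PM = 7 h 20 min
Wed: 6:33 AM–1:40 PM = 7 h 7 min
Thu: 5:17 AM–1:31 PM = 8 h 14 min
Fri: 11:14 AM–10:54 PM = 11 h 40 min
Sat: 8:27 AM–4:32 PM = 8 h 5 min
Sun: 9:50 AM–7:31 PM = 9 h 41 min
Total worked: 52 h 7 min = 52.12 h.
Threshold 40 h → overtime 12 h 7 min, regular 40 h 0 min.

Regular 40.00 hours, overtime 12.12 hours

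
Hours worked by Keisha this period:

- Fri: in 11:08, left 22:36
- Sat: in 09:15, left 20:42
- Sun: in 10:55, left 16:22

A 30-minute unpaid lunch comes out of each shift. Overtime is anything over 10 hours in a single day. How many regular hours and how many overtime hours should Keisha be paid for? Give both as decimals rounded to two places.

Fri: 11:08–22:36 = 11 h 28 min; less 30 min break → 10 h 58 min
Sat: 09:15–20:42 = 11 h 27 min; less 30 min break → 10 h 57 min
Sun: 10:55–16:22 = 5 h 27 min; less 30 min break → 4 h 57 min
Fri reg 10 h 0 min / OT 0 h 58 min; Sat reg 10 h 0 min / OT 0 h 57 min; Sun reg 4 h 57 min / OT 0 h 0 min.
Totals: regular 24 h 57 min, overtime 1 h 55 min.

Regular 24.95 hours, overtime 1.92 hours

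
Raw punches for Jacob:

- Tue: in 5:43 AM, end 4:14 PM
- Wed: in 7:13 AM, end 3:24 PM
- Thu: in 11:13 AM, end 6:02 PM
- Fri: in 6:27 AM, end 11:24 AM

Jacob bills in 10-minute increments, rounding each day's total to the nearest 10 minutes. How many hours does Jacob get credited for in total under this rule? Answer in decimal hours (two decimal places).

30.50 hours

Tue: 5:43 AM–4:14 PM = 10 h 31 min → rounds to 10 h 30 min
Wed: 7:13 AM–3:24 PM = 8 h 11 min → rounds to 8 h 10 min
Thu: 11:13 AM–6:02 PM = 6 h 49 min → rounds to 6 h 50 min
Fri: 6:27 AM–11:24 AM = 4 h 57 min → rounds to 5 h 0 min
Total credited: 30 h 30 min.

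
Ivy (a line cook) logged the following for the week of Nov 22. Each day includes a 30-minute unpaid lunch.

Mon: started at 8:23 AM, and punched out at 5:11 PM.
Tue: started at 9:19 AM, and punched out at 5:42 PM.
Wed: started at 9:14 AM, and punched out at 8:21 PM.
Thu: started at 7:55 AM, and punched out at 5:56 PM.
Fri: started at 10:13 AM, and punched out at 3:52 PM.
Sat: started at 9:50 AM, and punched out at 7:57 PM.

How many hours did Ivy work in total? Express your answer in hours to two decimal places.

51.08 hours

Mon: 8:23 AM–5:11 PM = 8 h 48 min; less 30 min break → 8 h 18 min
Tue: 9:19 AM–5:42 PM = 8 h 23 min; less 30 min break → 7 h 53 min
Wed: 9:14 AM–8:21 PM = 11 h 7 min; less 30 min break → 10 h 37 min
Thu: 7:55 AM–5:56 PM = 10 h 1 min; less 30 min break → 9 h 31 min
Fri: 10:13 AM–3:52 PM = 5 h 39 min; less 30 min break → 5 h 9 min
Sat: 9:50 AM–7:57 PM = 10 h 7 min; less 30 min break → 9 h 37 min
Total: 8 h 18 min + 7 h 53 min + 10 h 37 min + 9 h 31 min + 5 h 9 min + 9 h 37 min = 51 h 5 min.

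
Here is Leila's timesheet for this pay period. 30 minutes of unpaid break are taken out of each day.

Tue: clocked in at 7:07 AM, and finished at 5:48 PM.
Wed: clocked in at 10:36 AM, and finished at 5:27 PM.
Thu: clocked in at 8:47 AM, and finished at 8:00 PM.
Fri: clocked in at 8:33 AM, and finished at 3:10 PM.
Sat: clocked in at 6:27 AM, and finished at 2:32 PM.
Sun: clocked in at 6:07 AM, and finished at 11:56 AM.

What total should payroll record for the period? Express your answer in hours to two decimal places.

46.27 hours

Tue: 7:07 AM–5:48 PM = 10 h 41 min; less 30 min break → 10 h 11 min
Wed: 10:36 AM–5:27 PM = 6 h 51 min; less 30 min break → 6 h 21 min
Thu: 8:47 AM–8:00 PM = 11 h 13 min; less 30 min break → 10 h 43 min
Fri: 8:33 AM–3:10 PM = 6 h 37 min; less 30 min break → 6 h 7 min
Sat: 6:27 AM–2:32 PM = 8 h 5 min; less 30 min break → 7 h 35 min
Sun: 6:07 AM–11:56 AM = 5 h 49 min; less 30 min break → 5 h 19 min
Total: 10 h 11 min + 6 h 21 min + 10 h 43 min + 6 h 7 min + 7 h 35 min + 5 h 19 min = 46 h 16 min.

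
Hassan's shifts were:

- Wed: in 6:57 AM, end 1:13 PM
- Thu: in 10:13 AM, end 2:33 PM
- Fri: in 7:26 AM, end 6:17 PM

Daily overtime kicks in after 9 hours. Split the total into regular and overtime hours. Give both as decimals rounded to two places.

Regular 19.60 hours, overtime 1.85 hours

Wed: 6:57 AM–1:13 PM = 6 h 16 min
Thu: 10:13 AM–2:33 PM = 4 h 20 min
Fri: 7:26 AM–6:17 PM = 10 h 51 min
Wed reg 6 h 16 min / OT 0 h 0 min; Thu reg 4 h 20 min / OT 0 h 0 min; Fri reg 9 h 0 min / OT 1 h 51 min.
Totals: regular 19 h 36 min, overtime 1 h 51 min.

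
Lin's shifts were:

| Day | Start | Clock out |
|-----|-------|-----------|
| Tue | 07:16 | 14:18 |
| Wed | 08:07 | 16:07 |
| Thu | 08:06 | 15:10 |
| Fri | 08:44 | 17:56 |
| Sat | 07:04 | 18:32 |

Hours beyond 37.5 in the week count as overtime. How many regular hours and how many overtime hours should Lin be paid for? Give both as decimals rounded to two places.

Regular 37.50 hours, overtime 5.27 hours

Tue: 07:16–14:18 = 7 h 2 min
Wed: 08:07–16:07 = 8 h 0 min
Thu: 08:06–15:10 = 7 h 4 min
Fri: 08:44–17:56 = 9 h 12 min
Sat: 07:04–18:32 = 11 h 28 min
Total worked: 42 h 46 min = 42.77 h.
Threshold 37.5 h → overtime 5 h 16 min, regular 37 h 30 min.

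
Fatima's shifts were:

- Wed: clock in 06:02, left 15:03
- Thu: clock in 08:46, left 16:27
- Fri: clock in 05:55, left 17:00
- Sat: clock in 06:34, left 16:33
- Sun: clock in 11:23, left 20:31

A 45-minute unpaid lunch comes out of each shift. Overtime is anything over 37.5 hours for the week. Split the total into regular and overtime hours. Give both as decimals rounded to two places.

Regular 37.50 hours, overtime 5.65 hours

Wed: 06:02–15:03 = 9 h 1 min; less 45 min break → 8 h 16 min
Thu: 08:46–16:27 = 7 h 41 min; less 45 min break → 6 h 56 min
Fri: 05:55–17:00 = 11 h 5 min; less 45 min break → 10 h 20 min
Sat: 06:34–16:33 = 9 h 59 min; less 45 min break → 9 h 14 min
Sun: 11:23–20:31 = 9 h 8 min; less 45 min break → 8 h 23 min
Total worked: 43 h 9 min = 43.15 h.
Threshold 37.5 h → overtime 5 h 39 min, regular 37 h 30 min.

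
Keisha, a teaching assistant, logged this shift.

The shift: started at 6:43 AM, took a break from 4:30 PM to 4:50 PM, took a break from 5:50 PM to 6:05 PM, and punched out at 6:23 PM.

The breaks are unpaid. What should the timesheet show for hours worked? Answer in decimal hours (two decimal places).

The shift: 6:43 AM–6:23 PM = 11 h 40 min; less 35 min break → 11 h 5 min

11.08 hours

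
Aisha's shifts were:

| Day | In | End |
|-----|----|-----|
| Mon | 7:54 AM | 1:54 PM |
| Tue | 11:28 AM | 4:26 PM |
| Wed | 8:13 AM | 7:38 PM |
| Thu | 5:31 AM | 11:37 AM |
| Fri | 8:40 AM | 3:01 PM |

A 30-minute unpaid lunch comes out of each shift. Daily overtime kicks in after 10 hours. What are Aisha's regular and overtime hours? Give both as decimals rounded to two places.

Regular 31.42 hours, overtime 0.92 hours

Mon: 7:54 AM–1:54 PM = 6 h 0 min; less 30 min break → 5 h 30 min
Tue: 11:28 AM–4:26 PM = 4 h 58 min; less 30 min break → 4 h 28 min
Wed: 8:13 AM–7:38 PM = 11 h 25 min; less 30 min break → 10 h 55 min
Thu: 5:31 AM–11:37 AM = 6 h 6 min; less 30 min break → 5 h 36 min
Fri: 8:40 AM–3:01 PM = 6 h 21 min; less 30 min break → 5 h 51 min
Mon reg 5 h 30 min / OT 0 h 0 min; Tue reg 4 h 28 min / OT 0 h 0 min; Wed reg 10 h 0 min / OT 0 h 55 min; Thu reg 5 h 36 min / OT 0 h 0 min; Fri reg 5 h 51 min / OT 0 h 0 min.
Totals: regular 31 h 25 min, overtime 0 h 55 min.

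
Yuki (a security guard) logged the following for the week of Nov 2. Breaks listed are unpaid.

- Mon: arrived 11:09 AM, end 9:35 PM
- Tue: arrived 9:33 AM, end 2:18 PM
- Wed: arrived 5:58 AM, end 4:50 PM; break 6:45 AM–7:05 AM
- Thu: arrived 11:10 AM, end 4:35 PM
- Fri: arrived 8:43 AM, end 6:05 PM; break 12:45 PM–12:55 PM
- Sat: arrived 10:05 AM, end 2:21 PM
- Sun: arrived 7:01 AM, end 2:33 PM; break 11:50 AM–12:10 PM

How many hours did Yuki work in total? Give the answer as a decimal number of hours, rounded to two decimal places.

Mon: 11:09 AM–9:35 PM = 10 h 26 min
Tue: 9:33 AM–2:18 PM = 4 h 45 min
Wed: 5:58 AM–4:50 PM = 10 h 52 min; less 20 min break → 10 h 32 min
Thu: 11:10 AM–4:35 PM = 5 h 25 min
Fri: 8:43 AM–6:05 PM = 9 h 22 min; less 10 min break → 9 h 12 min
Sat: 10:05 AM–2:21 PM = 4 h 16 min
Sun: 7:01 AM–2:33 PM = 7 h 32 min; less 20 min break → 7 h 12 min
Total: 10 h 26 min + 4 h 45 min + 10 h 32 min + 5 h 25 min + 9 h 12 min + 4 h 16 min + 7 h 12 min = 51 h 48 min.

51.80 hours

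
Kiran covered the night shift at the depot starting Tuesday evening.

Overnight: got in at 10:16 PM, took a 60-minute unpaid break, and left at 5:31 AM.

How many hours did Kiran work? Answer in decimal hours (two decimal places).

6.25 hours

Overnight: 10:16 PM → midnight = 1 h 44 min; midnight → 5:31 AM = 5 h 31 min; span 7 h 15 min; less 60 min break → 6 h 15 min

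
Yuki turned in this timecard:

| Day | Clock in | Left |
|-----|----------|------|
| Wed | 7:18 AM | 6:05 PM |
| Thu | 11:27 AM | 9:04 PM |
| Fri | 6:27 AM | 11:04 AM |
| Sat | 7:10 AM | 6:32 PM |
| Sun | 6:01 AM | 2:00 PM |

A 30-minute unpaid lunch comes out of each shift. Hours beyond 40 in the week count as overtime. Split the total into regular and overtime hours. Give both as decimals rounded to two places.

Wed: 7:18 AM–6:05 PM = 10 h 47 min; less 30 min break → 10 h 17 min
Thu: 11:27 AM–9:04 PM = 9 h 37 min; less 30 min break → 9 h 7 min
Fri: 6:27 AM–11:04 AM = 4 h 37 min; less 30 min break → 4 h 7 min
Sat: 7:10 AM–6:32 PM = 11 h 22 min; less 30 min break → 10 h 52 min
Sun: 6:01 AM–2:00 PM = 7 h 59 min; less 30 min break → 7 h 29 min
Total worked: 41 h 52 min = 41.87 h.
Threshold 40 h → overtime 1 h 52 min, regular 40 h 0 min.

Regular 40.00 hours, overtime 1.87 hours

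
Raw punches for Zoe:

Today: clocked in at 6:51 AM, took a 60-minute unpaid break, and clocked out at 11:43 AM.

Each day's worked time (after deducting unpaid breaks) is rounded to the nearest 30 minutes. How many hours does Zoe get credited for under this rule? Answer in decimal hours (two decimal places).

Today: 6:51 AM–11:43 AM = 4 h 52 min − 60 min = 3 h 52 min → rounds to 4 h 0 min

4.00 hours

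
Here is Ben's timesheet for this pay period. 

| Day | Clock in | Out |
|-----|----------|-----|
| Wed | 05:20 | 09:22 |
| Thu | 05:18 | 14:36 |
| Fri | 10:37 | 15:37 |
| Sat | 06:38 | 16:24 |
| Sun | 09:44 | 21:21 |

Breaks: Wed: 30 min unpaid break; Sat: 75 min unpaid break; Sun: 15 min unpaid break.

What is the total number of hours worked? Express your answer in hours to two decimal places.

Wed: 05:20–09:22 = 4 h 2 min; less 30 min break → 3 h 32 min
Thu: 05:18–14:36 = 9 h 18 min
Fri: 10:37–15:37 = 5 h 0 min
Sat: 06:38–16:24 = 9 h 46 min; less 75 min break → 8 h 31 min
Sun: 09:44–21:21 = 11 h 37 min; less 15 min break → 11 h 22 min
Total: 3 h 32 min + 9 h 18 min + 5 h 0 min + 8 h 31 min + 11 h 22 min = 37 h 43 min.

37.72 hours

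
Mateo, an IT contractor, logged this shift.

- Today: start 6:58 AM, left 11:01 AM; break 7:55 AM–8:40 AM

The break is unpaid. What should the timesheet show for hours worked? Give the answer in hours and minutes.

Today: 6:58 AM–11:01 AM = 4 h 3 min; less 45 min break → 3 h 18 min

3 h 18 min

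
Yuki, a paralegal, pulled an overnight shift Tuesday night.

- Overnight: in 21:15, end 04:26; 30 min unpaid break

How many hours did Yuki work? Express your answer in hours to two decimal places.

6.68 hours

Overnight: 21:15 → midnight = 2 h 45 min; midnight → 04:26 = 4 h 26 min; span 7 h 11 min; less 30 min break → 6 h 41 min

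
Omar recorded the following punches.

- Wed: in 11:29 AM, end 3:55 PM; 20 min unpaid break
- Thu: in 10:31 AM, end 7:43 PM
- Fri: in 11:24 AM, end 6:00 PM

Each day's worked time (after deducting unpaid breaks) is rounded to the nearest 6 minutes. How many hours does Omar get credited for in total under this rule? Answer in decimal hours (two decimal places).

19.90 hours

Wed: 11:29 AM–3:55 PM = 4 h 26 min − 20 min = 4 h 6 min → rounds to 4 h 6 min
Thu: 10:31 AM–7:43 PM = 9 h 12 min → rounds to 9 h 12 min
Fri: 11:24 AM–6:00 PM = 6 h 36 min → rounds to 6 h 36 min
Total credited: 19 h 54 min.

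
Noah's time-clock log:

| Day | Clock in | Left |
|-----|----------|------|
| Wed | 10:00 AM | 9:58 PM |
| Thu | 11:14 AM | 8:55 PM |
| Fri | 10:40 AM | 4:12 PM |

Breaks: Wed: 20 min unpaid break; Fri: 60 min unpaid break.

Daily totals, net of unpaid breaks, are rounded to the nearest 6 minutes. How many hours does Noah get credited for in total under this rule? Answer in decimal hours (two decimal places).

Wed: 10:00 AM–9:58 PM = 11 h 58 min − 20 min = 11 h 38 min → rounds to 11 h 36 min
Thu: 11:14 AM–8:55 PM = 9 h 41 min → rounds to 9 h 42 min
Fri: 10:40 AM–4:12 PM = 5 h 32 min − 60 min = 4 h 32 min → rounds to 4 h 30 min
Total credited: 25 h 48 min.

25.80 hours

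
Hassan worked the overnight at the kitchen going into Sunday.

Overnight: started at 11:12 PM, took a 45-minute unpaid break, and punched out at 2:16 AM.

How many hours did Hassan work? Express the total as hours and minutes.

Overnight: 11:12 PM → midnight = 0 h 48 min; midnight → 2:16 AM = 2 h 16 min; span 3 h 4 min; less 45 min break → 2 h 19 min

2 h 19 min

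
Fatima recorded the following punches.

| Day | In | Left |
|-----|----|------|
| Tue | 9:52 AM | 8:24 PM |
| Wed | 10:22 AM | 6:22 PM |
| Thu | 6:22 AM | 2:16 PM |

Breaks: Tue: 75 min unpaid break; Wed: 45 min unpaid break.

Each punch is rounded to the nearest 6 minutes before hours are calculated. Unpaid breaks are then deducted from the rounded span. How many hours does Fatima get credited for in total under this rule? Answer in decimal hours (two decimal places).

Tue: in 9:52 AM→9:54 AM, out 8:24 PM→8:24 PM; 10 h 30 min − 75 min = 9 h 15 min
Wed: in 10:22 AM→10:24 AM, out 6:22 PM→6:24 PM; 8 h 0 min − 45 min = 7 h 15 min
Thu: in 6:22 AM→6:24 AM, out 2:16 PM→2:18 PM; 7 h 54 min
Total credited: 24 h 24 min.

24.40 hours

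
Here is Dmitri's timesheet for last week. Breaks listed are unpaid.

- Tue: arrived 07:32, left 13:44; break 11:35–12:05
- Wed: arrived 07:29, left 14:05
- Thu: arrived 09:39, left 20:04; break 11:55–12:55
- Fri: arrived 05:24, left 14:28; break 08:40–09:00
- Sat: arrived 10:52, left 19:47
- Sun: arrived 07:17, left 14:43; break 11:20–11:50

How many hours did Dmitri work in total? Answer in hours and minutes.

Tue: 07:32–13:44 = 6 h 12 min; less 30 min break → 5 h 42 min
Wed: 07:29–14:05 = 6 h 36 min
Thu: 09:39–20:04 = 10 h 25 min; less 60 min break → 9 h 25 min
Fri: 05:24–14:28 = 9 h 4 min; less 20 min break → 8 h 44 min
Sat: 10:52–19:47 = 8 h 55 min
Sun: 07:17–14:43 = 7 h 26 min; less 30 min break → 6 h 56 min
Total: 5 h 42 min + 6 h 36 min + 9 h 25 min + 8 h 44 min + 8 h 55 min + 6 h 56 min = 46 h 18 min.

46 h 18 min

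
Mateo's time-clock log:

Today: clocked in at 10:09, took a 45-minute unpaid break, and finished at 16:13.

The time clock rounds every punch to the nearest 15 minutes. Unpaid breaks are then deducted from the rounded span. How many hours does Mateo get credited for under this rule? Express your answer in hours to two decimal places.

Today: in 10:09→10:15, out 16:13→16:15; 6 h 0 min − 45 min = 5 h 15 min

5.25 hours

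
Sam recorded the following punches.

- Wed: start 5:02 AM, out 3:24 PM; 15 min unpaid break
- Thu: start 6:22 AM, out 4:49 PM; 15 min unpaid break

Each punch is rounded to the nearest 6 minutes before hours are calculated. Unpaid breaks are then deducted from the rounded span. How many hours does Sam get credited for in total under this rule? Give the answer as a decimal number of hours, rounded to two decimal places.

Wed: in 5:02 AM→5:00 AM, out 3:24 PM→3:24 PM; 10 h 24 min − 15 min = 10 h 9 min
Thu: in 6:22 AM→6:24 AM, out 4:49 PM→4:48 PM; 10 h 24 min − 15 min = 10 h 9 min
Total credited: 20 h 18 min.

20.30 hours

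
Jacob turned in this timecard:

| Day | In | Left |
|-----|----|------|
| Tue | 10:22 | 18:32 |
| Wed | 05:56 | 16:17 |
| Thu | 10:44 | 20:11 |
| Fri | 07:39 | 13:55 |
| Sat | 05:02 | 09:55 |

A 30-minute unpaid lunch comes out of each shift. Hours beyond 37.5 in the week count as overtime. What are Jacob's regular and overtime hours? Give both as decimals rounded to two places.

Tue: 10:22–18:32 = 8 h 10 min; less 30 min break → 7 h 40 min
Wed: 05:56–16:17 = 10 h 21 min; less 30 min break → 9 h 51 min
Thu: 10:44–20:11 = 9 h 27 min; less 30 min break → 8 h 57 min
Fri: 07:39–13:55 = 6 h 16 min; less 30 min break → 5 h 46 min
Sat: 05:02–09:55 = 4 h 53 min; less 30 min break → 4 h 23 min
Total worked: 36 h 37 min = 36.62 h.
Threshold 37.5 h → overtime 0 h 0 min, regular 36 h 37 min.

Regular 36.62 hours, overtime 0.00 hours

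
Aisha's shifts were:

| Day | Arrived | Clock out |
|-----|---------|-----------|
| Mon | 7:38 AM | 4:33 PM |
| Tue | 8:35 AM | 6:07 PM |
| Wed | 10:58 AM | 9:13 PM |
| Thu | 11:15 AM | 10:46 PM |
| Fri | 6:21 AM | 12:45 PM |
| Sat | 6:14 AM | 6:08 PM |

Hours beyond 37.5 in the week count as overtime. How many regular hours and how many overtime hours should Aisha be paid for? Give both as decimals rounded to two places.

Mon: 7:38 AM–4:33 PM = 8 h 55 min
Tue: 8:35 AM–6:07 PM = 9 h 32 min
Wed: 10:58 AM–9:13 PM = 10 h 15 min
Thu: 11:15 AM–10:46 PM = 11 h 31 min
Fri: 6:21 AM–12:45 PM = 6 h 24 min
Sat: 6:14 AM–6:08 PM = 11 h 54 min
Total worked: 58 h 31 min = 58.52 h.
Threshold 37.5 h → overtime 21 h 1 min, regular 37 h 30 min.

Regular 37.50 hours, overtime 21.02 hours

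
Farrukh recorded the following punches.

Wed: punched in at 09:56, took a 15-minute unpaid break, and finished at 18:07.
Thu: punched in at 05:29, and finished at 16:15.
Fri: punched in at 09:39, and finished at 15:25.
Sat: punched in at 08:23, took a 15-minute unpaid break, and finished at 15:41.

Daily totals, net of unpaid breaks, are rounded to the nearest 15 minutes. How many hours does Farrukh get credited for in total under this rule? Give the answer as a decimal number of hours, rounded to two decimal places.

31.50 hours

Wed: 09:56–18:07 = 8 h 11 min − 15 min = 7 h 56 min → rounds to 8 h 0 min
Thu: 05:29–16:15 = 10 h 46 min → rounds to 10 h 45 min
Fri: 09:39–15:25 = 5 h 46 min → rounds to 5 h 45 min
Sat: 08:23–15:41 = 7 h 18 min − 15 min = 7 h 3 min → rounds to 7 h 0 min
Total credited: 31 h 30 min.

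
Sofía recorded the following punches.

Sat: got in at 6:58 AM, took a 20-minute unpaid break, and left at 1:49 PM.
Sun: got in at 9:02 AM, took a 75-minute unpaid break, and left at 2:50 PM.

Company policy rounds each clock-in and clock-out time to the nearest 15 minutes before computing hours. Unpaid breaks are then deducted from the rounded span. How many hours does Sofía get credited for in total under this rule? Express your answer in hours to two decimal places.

10.92 hours

Sat: in 6:58 AM→7:00 AM, out 1:49 PM→1:45 PM; 6 h 45 min − 20 min = 6 h 25 min
Sun: in 9:02 AM→9:00 AM, out 2:50 PM→2:45 PM; 5 h 45 min − 75 min = 4 h 30 min
Total credited: 10 h 55 min.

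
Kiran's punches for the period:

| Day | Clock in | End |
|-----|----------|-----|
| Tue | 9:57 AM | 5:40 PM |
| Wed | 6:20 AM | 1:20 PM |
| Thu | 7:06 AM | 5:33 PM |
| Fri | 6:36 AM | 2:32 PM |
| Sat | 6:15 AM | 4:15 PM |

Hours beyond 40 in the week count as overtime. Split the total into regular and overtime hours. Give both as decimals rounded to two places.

Regular 40.00 hours, overtime 3.10 hours

Tue: 9:57 AM–5:40 PM = 7 h 43 min
Wed: 6:20 AM–1:20 PM = 7 h 0 min
Thu: 7:06 AM–5:33 PM = 10 h 27 min
Fri: 6:36 AM–2:32 PM = 7 h 56 min
Sat: 6:15 AM–4:15 PM = 10 h 0 min
Total worked: 43 h 6 min = 43.10 h.
Threshold 40 h → overtime 3 h 6 min, regular 40 h 0 min.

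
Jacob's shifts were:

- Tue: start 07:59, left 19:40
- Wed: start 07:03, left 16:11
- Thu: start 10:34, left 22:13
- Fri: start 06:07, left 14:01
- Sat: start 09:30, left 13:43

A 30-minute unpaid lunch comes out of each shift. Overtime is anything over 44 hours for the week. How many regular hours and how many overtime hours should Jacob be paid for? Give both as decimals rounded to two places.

Regular 42.08 hours, overtime 0.00 hours

Tue: 07:59–19:40 = 11 h 41 min; less 30 min break → 11 h 11 min
Wed: 07:03–16:11 = 9 h 8 min; less 30 min break → 8 h 38 min
Thu: 10:34–22:13 = 11 h 39 min; less 30 min break → 11 h 9 min
Fri: 06:07–14:01 = 7 h 54 min; less 30 min break → 7 h 24 min
Sat: 09:30–13:43 = 4 h 13 min; less 30 min break → 3 h 43 min
Total worked: 42 h 5 min = 42.08 h.
Threshold 44 h → overtime 0 h 0 min, regular 42 h 5 min.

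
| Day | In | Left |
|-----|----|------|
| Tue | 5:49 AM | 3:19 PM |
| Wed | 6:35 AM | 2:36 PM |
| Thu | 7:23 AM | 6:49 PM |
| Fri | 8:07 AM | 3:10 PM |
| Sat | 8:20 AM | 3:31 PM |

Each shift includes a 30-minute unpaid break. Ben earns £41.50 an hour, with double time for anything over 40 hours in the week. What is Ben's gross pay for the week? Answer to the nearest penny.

Tue: 5:49 AM–3:19 PM = 9 h 30 min; less 30 min break → 9 h 0 min
Wed: 6:35 AM–2:36 PM = 8 h 1 min; less 30 min break → 7 h 31 min
Thu: 7:23 AM–6:49 PM = 11 h 26 min; less 30 min break → 10 h 56 min
Fri: 8:07 AM–3:10 PM = 7 h 3 min; less 30 min break → 6 h 33 min
Sat: 8:20 AM–3:31 PM = 7 h 11 min; less 30 min break → 6 h 41 min
Total worked: 40 h 41 min = 2441 min.
Regular 40 h 0 min = 2400 min at £41.50/h; overtime 0 h 41 min = 41 min at £83.00/h.
Pay = (2400 × £41.50 + 41 × £83.00) ÷ 60 = £1716.72.

£1716.72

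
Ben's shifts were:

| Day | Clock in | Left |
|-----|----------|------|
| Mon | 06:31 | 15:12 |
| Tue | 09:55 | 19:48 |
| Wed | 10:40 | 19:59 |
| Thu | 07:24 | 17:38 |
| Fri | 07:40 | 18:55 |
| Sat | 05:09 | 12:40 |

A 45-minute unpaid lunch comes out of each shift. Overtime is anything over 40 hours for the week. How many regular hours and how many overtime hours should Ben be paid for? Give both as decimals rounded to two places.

Regular 40.00 hours, overtime 12.38 hours

Mon: 06:31–15:12 = 8 h 41 min; less 45 min break → 7 h 56 min
Tue: 09:55–19:48 = 9 h 53 min; less 45 min break → 9 h 8 min
Wed: 10:40–19:59 = 9 h 19 min; less 45 min break → 8 h 34 min
Thu: 07:24–17:38 = 10 h 14 min; less 45 min break → 9 h 29 min
Fri: 07:40–18:55 = 11 h 15 min; less 45 min break → 10 h 30 min
Sat: 05:09–12:40 = 7 h 31 min; less 45 min break → 6 h 46 min
Total worked: 52 h 23 min = 52.38 h.
Threshold 40 h → overtime 12 h 23 min, regular 40 h 0 min.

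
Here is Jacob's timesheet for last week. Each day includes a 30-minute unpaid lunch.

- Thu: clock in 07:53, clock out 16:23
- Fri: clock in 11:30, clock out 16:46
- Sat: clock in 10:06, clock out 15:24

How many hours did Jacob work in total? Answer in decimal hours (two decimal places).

17.57 hours

Thu: 07:53–16:23 = 8 h 30 min; less 30 min break → 8 h 0 min
Fri: 11:30–16:46 = 5 h 16 min; less 30 min break → 4 h 46 min
Sat: 10:06–15:24 = 5 h 18 min; less 30 min break → 4 h 48 min
Total: 8 h 0 min + 4 h 46 min + 4 h 48 min = 17 h 34 min.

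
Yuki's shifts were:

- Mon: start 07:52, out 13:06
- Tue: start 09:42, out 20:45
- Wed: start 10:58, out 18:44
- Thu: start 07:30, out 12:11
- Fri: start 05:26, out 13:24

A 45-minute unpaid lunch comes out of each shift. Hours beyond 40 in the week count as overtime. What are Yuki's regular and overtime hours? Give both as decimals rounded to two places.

Mon: 07:52–13:06 = 5 h 14 min; less 45 min break → 4 h 29 min
Tue: 09:42–20:45 = 11 h 3 min; less 45 min break → 10 h 18 min
Wed: 10:58–18:44 = 7 h 46 min; less 45 min break → 7 h 1 min
Thu: 07:30–12:11 = 4 h 41 min; less 45 min break → 3 h 56 min
Fri: 05:26–13:24 = 7 h 58 min; less 45 min break → 7 h 13 min
Total worked: 32 h 57 min = 32.95 h.
Threshold 40 h → overtime 0 h 0 min, regular 32 h 57 min.

Regular 32.95 hours, overtime 0.00 hours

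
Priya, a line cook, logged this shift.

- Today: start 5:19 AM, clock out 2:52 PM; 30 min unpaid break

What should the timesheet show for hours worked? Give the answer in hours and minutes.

Today: 5:19 AM–2:52 PM = 9 h 33 min; less 30 min break → 9 h 3 min

9 h 3 min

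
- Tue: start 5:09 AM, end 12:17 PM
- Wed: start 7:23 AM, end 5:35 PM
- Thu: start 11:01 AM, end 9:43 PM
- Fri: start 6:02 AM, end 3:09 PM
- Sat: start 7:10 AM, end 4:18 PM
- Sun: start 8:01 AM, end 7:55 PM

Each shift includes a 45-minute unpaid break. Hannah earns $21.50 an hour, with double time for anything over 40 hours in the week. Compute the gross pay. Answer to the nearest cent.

Tue: 5:09 AM–12:17 PM = 7 h 8 min; less 45 min break → 6 h 23 min
Wed: 7:23 AM–5:35 PM = 10 h 12 min; less 45 min break → 9 h 27 min
Thu: 11:01 AM–9:43 PM = 10 h 42 min; less 45 min break → 9 h 57 min
Fri: 6:02 AM–3:09 PM = 9 h 7 min; less 45 min break → 8 h 22 min
Sat: 7:10 AM–4:18 PM = 9 h 8 min; less 45 min break → 8 h 23 min
Sun: 8:01 AM–7:55 PM = 11 h 54 min; less 45 min break → 11 h 9 min
Total worked: 53 h 41 min = 3221 min.
Regular 40 h 0 min = 2400 min at $21.50/h; overtime 13 h 41 min = 821 min at $43.00/h.
Pay = (2400 × $21.50 + 821 × $43.00) ÷ 60 = $1448.38.

$1448.38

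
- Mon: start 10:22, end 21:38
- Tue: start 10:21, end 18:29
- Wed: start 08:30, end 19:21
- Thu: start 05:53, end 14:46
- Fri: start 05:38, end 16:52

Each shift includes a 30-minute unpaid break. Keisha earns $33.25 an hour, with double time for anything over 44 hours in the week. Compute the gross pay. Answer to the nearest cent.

$1720.13

Mon: 10:22–21:38 = 11 h 16 min; less 30 min break → 10 h 46 min
Tue: 10:21–18:29 = 8 h 8 min; less 30 min break → 7 h 38 min
Wed: 08:30–19:21 = 10 h 51 min; less 30 min break → 10 h 21 min
Thu: 05:53–14:46 = 8 h 53 min; less 30 min break → 8 h 23 min
Fri: 05:38–16:52 = 11 h 14 min; less 30 min break → 10 h 44 min
Total worked: 47 h 52 min = 2872 min.
Regular 44 h 0 min = 2640 min at $33.25/h; overtime 3 h 52 min = 232 min at $66.50/h.
Pay = (2640 × $33.25 + 232 × $66.50) ÷ 60 = $1720.13.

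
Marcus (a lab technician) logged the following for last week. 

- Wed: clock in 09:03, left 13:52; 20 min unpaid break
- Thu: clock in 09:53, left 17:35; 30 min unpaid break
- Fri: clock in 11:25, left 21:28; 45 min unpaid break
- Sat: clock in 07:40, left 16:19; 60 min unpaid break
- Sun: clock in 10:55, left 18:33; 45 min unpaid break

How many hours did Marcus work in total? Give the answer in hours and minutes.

35 h 31 min

Wed: 09:03–13:52 = 4 h 49 min; less 20 min break → 4 h 29 min
Thu: 09:53–17:35 = 7 h 42 min; less 30 min break → 7 h 12 min
Fri: 11:25–21:28 = 10 h 3 min; less 45 min break → 9 h 18 min
Sat: 07:40–16:19 = 8 h 39 min; less 60 min break → 7 h 39 min
Sun: 10:55–18:33 = 7 h 38 min; less 45 min break → 6 h 53 min
Total: 4 h 29 min + 7 h 12 min + 9 h 18 min + 7 h 39 min + 6 h 53 min = 35 h 31 min.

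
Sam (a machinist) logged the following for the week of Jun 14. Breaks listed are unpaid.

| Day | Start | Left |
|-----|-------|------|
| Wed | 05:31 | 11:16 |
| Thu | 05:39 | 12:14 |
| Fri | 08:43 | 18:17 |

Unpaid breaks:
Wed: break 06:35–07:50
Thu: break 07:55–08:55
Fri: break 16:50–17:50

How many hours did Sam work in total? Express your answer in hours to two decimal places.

Wed: 05:31–11:16 = 5 h 45 min; less 75 min break → 4 h 30 min
Thu: 05:39–12:14 = 6 h 35 min; less 60 min break → 5 h 35 min
Fri: 08:43–18:17 = 9 h 34 min; less 60 min break → 8 h 34 min
Total: 4 h 30 min + 5 h 35 min + 8 h 34 min = 18 h 39 min.

18.65 hours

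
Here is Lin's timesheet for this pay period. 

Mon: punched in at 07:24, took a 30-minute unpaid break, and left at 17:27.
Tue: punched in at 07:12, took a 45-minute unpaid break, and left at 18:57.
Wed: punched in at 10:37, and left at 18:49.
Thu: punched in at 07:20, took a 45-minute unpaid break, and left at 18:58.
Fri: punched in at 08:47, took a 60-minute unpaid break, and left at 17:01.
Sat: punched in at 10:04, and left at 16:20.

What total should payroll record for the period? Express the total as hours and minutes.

53 h 8 min

Mon: 07:24–17:27 = 10 h 3 min; less 30 min break → 9 h 33 min
Tue: 07:12–18:57 = 11 h 45 min; less 45 min break → 11 h 0 min
Wed: 10:37–18:49 = 8 h 12 min
Thu: 07:20–18:58 = 11 h 38 min; less 45 min break → 10 h 53 min
Fri: 08:47–17:01 = 8 h 14 min; less 60 min break → 7 h 14 min
Sat: 10:04–16:20 = 6 h 16 min
Total: 9 h 33 min + 11 h 0 min + 8 h 12 min + 10 h 53 min + 7 h 14 min + 6 h 16 min = 53 h 8 min.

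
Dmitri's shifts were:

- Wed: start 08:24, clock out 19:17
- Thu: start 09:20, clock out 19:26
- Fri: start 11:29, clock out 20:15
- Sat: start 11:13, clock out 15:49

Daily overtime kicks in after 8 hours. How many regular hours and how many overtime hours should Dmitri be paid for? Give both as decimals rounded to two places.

Wed: 08:24–19:17 = 10 h 53 min
Thu: 09:20–19:26 = 10 h 6 min
Fri: 11:29–20:15 = 8 h 46 min
Sat: 11:13–15:49 = 4 h 36 min
Wed reg 8 h 0 min / OT 2 h 53 min; Thu reg 8 h 0 min / OT 2 h 6 min; Fri reg 8 h 0 min / OT 0 h 46 min; Sat reg 4 h 36 min / OT 0 h 0 min.
Totals: regular 28 h 36 min, overtime 5 h 45 min.

Regular 28.60 hours, overtime 5.75 hours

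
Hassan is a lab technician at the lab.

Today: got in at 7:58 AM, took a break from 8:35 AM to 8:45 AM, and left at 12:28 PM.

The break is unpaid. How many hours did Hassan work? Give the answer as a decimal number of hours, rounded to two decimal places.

4.33 hours

Today: 7:58 AM–12:28 PM = 4 h 30 min; less 10 min break → 4 h 20 min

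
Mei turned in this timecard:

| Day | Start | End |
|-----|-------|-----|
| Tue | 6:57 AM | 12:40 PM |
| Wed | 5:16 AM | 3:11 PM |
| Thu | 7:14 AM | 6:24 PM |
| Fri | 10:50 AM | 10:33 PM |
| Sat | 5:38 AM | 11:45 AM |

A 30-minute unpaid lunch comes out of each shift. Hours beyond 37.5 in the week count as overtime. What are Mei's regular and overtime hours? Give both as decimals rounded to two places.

Regular 37.50 hours, overtime 4.63 hours

Tue: 6:57 AM–12:40 PM = 5 h 43 min; less 30 min break → 5 h 13 min
Wed: 5:16 AM–3:11 PM = 9 h 55 min; less 30 min break → 9 h 25 min
Thu: 7:14 AM–6:24 PM = 11 h 10 min; less 30 min break → 10 h 40 min
Fri: 10:50 AM–10:33 PM = 11 h 43 min; less 30 min break → 11 h 13 min
Sat: 5:38 AM–11:45 AM = 6 h 7 min; less 30 min break → 5 h 37 min
Total worked: 42 h 8 min = 42.13 h.
Threshold 37.5 h → overtime 4 h 38 min, regular 37 h 30 min.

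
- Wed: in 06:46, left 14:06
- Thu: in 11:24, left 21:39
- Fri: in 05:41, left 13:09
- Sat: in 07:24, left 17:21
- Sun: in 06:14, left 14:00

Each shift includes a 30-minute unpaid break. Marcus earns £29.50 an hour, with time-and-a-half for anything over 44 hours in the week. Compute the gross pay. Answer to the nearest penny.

Wed: 06:46–14:06 = 7 h 20 min; less 30 min break → 6 h 50 min
Thu: 11:24–21:39 = 10 h 15 min; less 30 min break → 9 h 45 min
Fri: 05:41–13:09 = 7 h 28 min; less 30 min break → 6 h 58 min
Sat: 07:24–17:21 = 9 h 57 min; less 30 min break → 9 h 27 min
Sun: 06:14–14:00 = 7 h 46 min; less 30 min break → 7 h 16 min
Total worked: 40 h 16 min = 2416 min.
Regular 40 h 16 min = 2416 min at £29.50/h; overtime 0 h 0 min = 0 min at £44.25/h.
Pay = (2416 × £29.50 + 0 × £44.25) ÷ 60 = £1187.87.

£1187.87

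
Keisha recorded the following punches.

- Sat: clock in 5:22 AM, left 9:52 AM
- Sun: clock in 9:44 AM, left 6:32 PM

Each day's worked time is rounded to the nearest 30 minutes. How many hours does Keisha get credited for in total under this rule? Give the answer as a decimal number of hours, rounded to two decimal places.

13.50 hours

Sat: 5:22 AM–9:52 AM = 4 h 30 min → rounds to 4 h 30 min
Sun: 9:44 AM–6:32 PM = 8 h 48 min → rounds to 9 h 0 min
Total credited: 13 h 30 min.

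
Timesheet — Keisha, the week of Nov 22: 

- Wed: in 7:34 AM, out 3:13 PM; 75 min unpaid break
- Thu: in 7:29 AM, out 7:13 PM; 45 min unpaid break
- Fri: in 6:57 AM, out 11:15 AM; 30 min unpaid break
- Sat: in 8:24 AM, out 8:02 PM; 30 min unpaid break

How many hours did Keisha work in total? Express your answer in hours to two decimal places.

Wed: 7:34 AM–3:13 PM = 7 h 39 min; less 75 min break → 6 h 24 min
Thu: 7:29 AM–7:13 PM = 11 h 44 min; less 45 min break → 10 h 59 min
Fri: 6:57 AM–11:15 AM = 4 h 18 min; less 30 min break → 3 h 48 min
Sat: 8:24 AM–8:02 PM = 11 h 38 min; less 30 min break → 11 h 8 min
Total: 6 h 24 min + 10 h 59 min + 3 h 48 min + 11 h 8 min = 32 h 19 min.

32.32 hours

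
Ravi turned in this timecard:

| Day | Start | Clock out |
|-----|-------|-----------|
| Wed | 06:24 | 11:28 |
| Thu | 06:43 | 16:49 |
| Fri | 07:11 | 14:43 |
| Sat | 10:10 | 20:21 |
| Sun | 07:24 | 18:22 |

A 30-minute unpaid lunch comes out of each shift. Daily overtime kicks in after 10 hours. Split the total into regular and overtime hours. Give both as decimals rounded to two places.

Wed: 06:24–11:28 = 5 h 4 min; less 30 min break → 4 h 34 min
Thu: 06:43–16:49 = 10 h 6 min; less 30 min break → 9 h 36 min
Fri: 07:11–14:43 = 7 h 32 min; less 30 min break → 7 h 2 min
Sat: 10:10–20:21 = 10 h 11 min; less 30 min break → 9 h 41 min
Sun: 07:24–18:22 = 10 h 58 min; less 30 min break → 10 h 28 min
Wed reg 4 h 34 min / OT 0 h 0 min; Thu reg 9 h 36 min / OT 0 h 0 min; Fri reg 7 h 2 min / OT 0 h 0 min; Sat reg 9 h 41 min / OT 0 h 0 min; Sun reg 10 h 0 min / OT 0 h 28 min.
Totals: regular 40 h 53 min, overtime 0 h 28 min.

Regular 40.88 hours, overtime 0.47 hours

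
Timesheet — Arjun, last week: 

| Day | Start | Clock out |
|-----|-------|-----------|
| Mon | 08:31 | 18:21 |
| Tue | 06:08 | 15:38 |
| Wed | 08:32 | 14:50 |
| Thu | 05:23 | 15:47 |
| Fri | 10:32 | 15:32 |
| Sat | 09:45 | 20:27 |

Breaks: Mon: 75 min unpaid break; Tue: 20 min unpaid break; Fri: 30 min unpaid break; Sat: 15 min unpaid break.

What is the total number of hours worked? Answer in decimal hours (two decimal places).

49.40 hours

Mon: 08:31–18:21 = 9 h 50 min; less 75 min break → 8 h 35 min
Tue: 06:08–15:38 = 9 h 30 min; less 20 min break → 9 h 10 min
Wed: 08:32–14:50 = 6 h 18 min
Thu: 05:23–15:47 = 10 h 24 min
Fri: 10:32–15:32 = 5 h 0 min; less 30 min break → 4 h 30 min
Sat: 09:45–20:27 = 10 h 42 min; less 15 min break → 10 h 27 min
Total: 8 h 35 min + 9 h 10 min + 6 h 18 min + 10 h 24 min + 4 h 30 min + 10 h 27 min = 49 h 24 min.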